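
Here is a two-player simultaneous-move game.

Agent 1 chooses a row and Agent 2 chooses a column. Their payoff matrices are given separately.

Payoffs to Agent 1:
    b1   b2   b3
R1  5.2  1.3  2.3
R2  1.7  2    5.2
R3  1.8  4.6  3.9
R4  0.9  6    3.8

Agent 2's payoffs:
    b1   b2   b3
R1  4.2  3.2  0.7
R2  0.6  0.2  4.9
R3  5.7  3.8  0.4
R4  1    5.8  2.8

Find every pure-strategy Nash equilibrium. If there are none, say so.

The pure Nash equilibria are (R1, b1), (R2, b3), (R4, b2).

(R1, b1): Agent 1 gets 5.2, best alternative 1.8; Agent 2 gets 4.2, best alternative 3.2. No profitable deviation — NE.
(R1, b2): Agent 1 can switch to R2 (1.3 → 2). Not NE.
(R1, b3): Agent 1 can switch to R2 (2.3 → 5.2). Not NE.
(R2, b1): Agent 1 can switch to R1 (1.7 → 5.2). Not NE.
(R2, b2): Agent 1 can switch to R3 (2 → 4.6). Not NE.
(R2, b3): Agent 1 gets 5.2, best alternative 3.9; Agent 2 gets 4.9, best alternative 0.6. No profitable deviation — NE.
(R3, b1): Agent 1 can switch to R1 (1.8 → 5.2). Not NE.
(R3, b2): Agent 1 can switch to R4 (4.6 → 6). Not NE.
(R3, b3): Agent 1 can switch to R2 (3.9 → 5.2). Not NE.
(R4, b1): Agent 1 can switch to R1 (0.9 → 5.2). Not NE.
(R4, b2): Agent 1 gets 6, best alternative 4.6; Agent 2 gets 5.8, best alternative 2.8. No profitable deviation — NE.
(The remaining 1 profile has a profitable deviation by the same check.)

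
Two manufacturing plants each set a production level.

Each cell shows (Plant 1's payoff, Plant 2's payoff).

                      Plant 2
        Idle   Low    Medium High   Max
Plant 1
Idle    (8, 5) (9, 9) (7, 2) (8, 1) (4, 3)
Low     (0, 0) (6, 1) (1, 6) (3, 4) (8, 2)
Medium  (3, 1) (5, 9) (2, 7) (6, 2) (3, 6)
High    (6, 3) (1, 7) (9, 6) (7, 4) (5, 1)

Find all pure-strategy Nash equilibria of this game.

(Idle, Low)

Plant 1 against Idle: payoffs 8, 0, 3, 6 → best response Idle.
Plant 1 against Low: payoffs 9, 6, 5, 1 → best response Idle.
Plant 1 against Medium: payoffs 7, 1, 2, 9 → best response High.
Plant 1 against High: payoffs 8, 3, 6, 7 → best response Idle.
Plant 1 against Max: payoffs 4, 8, 3, 5 → best response Low.
Plant 2 against Idle: payoffs 5, 9, 2, 1, 3 → best response Low.
Plant 2 against Low: payoffs 0, 1, 6, 4, 2 → best response Medium.
Plant 2 against Medium: payoffs 1, 9, 7, 2, 6 → best response Low.
Plant 2 against High: payoffs 3, 7, 6, 4, 1 → best response Low.
Mutual best responses: (Idle, Low).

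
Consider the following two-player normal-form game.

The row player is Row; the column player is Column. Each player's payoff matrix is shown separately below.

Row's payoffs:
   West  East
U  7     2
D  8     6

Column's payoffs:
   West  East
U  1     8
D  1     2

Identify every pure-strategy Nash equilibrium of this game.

(U, West): Row can switch to D (7 → 8). Not NE.
(U, East): Row can switch to D (2 → 6). Not NE.
(D, West): Column can switch to East (1 → 2). Not NE.
(D, East): Row gets 6, best alternative 2; Column gets 2, best alternative 1. No profitable deviation — NE.

Pure NE: (D, East)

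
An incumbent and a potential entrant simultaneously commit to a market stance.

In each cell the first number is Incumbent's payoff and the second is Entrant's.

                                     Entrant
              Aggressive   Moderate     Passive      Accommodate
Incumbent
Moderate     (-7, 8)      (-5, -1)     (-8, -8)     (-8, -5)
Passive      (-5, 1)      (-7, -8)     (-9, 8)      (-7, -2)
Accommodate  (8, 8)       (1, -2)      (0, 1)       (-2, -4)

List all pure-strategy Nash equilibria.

Mark each player's best response to every combination of opponents' strategies; a profile where every player is best-responding is a pure Nash equilibrium.
Incumbent against Aggressive: payoffs -7, -5, 8 → best response Accommodate.
Incumbent against Moderate: payoffs -5, -7, 1 → best response Accommodate.
Incumbent against Passive: payoffs -8, -9, 0 → best response Accommodate.
Incumbent against Accommodate: payoffs -8, -7, -2 → best response Accommodate.
Entrant against Moderate: payoffs 8, -1, -8, -5 → best response Aggressive.
Entrant against Passive: payoffs 1, -8, 8, -2 → best response Passive.
Entrant against Accommodate: payoffs 8, -2, 1, -4 → best response Aggressive.
Mutual best responses: (Accommodate, Aggressive).

Pure NE: (Accommodate, Aggressive)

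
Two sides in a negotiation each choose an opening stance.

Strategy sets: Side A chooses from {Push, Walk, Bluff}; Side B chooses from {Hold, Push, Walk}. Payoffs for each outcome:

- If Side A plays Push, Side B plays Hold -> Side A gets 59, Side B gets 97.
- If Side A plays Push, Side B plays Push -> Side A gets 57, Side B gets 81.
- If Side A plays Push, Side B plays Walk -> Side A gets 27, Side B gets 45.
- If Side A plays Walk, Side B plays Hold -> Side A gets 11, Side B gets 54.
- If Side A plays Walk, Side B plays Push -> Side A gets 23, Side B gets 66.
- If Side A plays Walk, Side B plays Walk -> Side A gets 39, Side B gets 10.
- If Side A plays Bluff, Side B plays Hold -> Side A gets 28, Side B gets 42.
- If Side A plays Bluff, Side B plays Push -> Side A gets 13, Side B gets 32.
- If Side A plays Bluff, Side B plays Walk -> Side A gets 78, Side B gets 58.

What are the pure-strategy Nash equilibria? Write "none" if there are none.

The pure Nash equilibria are (Push, Hold), (Bluff, Walk).

(Push, Hold): Side A gets 59, best alternative 28; Side B gets 97, best alternative 81. No profitable deviation — NE.
(Push, Push): Side B can switch to Hold (81 → 97). Not NE.
(Push, Walk): Side A can switch to Walk (27 → 39). Not NE.
(Walk, Hold): Side A can switch to Push (11 → 59). Not NE.
(Walk, Push): Side A can switch to Push (23 → 57). Not NE.
(Walk, Walk): Side A can switch to Bluff (39 → 78). Not NE.
(Bluff, Hold): Side A can switch to Push (28 → 59). Not NE.
(Bluff, Push): Side A can switch to Push (13 → 57). Not NE.
(Bluff, Walk): Side A gets 78, best alternative 39; Side B gets 58, best alternative 42. No profitable deviation — NE.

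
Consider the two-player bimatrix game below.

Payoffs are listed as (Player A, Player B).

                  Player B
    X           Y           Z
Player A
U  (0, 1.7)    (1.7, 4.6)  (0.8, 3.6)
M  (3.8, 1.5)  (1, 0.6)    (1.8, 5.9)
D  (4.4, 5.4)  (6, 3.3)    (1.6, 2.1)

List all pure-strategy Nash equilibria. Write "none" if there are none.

(U, X): Player A can switch to M (0 → 3.8). Not NE.
(U, Y): Player A can switch to D (1.7 → 6). Not NE.
(U, Z): Player A can switch to M (0.8 → 1.8). Not NE.
(M, X): Player A can switch to D (3.8 → 4.4). Not NE.
(M, Y): Player A can switch to U (1 → 1.7). Not NE.
(M, Z): Player A gets 1.8, best alternative 1.6; Player B gets 5.9, best alternative 1.5. No profitable deviation — NE.
(D, X): Player A gets 4.4, best alternative 3.8; Player B gets 5.4, best alternative 3.3. No profitable deviation — NE.
(D, Y): Player B can switch to X (3.3 → 5.4). Not NE.
(The remaining 1 profile has a profitable deviation by the same check.)

The pure Nash equilibria are (M, Z) and (D, X).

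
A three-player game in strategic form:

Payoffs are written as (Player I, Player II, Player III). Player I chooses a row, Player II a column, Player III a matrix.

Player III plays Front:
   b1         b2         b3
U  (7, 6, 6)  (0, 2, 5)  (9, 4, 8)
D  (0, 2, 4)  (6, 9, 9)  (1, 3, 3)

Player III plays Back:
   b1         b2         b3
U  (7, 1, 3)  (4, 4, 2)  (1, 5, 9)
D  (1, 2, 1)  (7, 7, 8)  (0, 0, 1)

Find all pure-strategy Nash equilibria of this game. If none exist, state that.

(U, b1, Front) and (U, b3, Back) and (D, b2, Front)

(U, b1, Front): Player I gets 7, best alternative 0; Player II gets 6, best alternative 4; Player III gets 6, best alternative 3. No profitable deviation — NE.
(U, b1, Back): Player II can switch to b2 (1 → 4). Not NE.
(U, b2, Front): Player I can switch to D (0 → 6). Not NE.
(U, b2, Back): Player I can switch to D (4 → 7). Not NE.
(U, b3, Front): Player II can switch to b1 (4 → 6). Not NE.
(U, b3, Back): Player I gets 1, best alternative 0; Player II gets 5, best alternative 4; Player III gets 9, best alternative 8. No profitable deviation — NE.
(D, b1, Front): Player I can switch to U (0 → 7). Not NE.
(D, b1, Back): Player I can switch to U (1 → 7). Not NE.
(D, b2, Front): Player I gets 6, best alternative 0; Player II gets 9, best alternative 3; Player III gets 9, best alternative 8. No profitable deviation — NE.
(D, b2, Back): Player III can switch to Front (8 → 9). Not NE.
(D, b3, Front): Player I can switch to U (1 → 9). Not NE.
(D, b3, Back): Player I can switch to U (0 → 1). Not NE.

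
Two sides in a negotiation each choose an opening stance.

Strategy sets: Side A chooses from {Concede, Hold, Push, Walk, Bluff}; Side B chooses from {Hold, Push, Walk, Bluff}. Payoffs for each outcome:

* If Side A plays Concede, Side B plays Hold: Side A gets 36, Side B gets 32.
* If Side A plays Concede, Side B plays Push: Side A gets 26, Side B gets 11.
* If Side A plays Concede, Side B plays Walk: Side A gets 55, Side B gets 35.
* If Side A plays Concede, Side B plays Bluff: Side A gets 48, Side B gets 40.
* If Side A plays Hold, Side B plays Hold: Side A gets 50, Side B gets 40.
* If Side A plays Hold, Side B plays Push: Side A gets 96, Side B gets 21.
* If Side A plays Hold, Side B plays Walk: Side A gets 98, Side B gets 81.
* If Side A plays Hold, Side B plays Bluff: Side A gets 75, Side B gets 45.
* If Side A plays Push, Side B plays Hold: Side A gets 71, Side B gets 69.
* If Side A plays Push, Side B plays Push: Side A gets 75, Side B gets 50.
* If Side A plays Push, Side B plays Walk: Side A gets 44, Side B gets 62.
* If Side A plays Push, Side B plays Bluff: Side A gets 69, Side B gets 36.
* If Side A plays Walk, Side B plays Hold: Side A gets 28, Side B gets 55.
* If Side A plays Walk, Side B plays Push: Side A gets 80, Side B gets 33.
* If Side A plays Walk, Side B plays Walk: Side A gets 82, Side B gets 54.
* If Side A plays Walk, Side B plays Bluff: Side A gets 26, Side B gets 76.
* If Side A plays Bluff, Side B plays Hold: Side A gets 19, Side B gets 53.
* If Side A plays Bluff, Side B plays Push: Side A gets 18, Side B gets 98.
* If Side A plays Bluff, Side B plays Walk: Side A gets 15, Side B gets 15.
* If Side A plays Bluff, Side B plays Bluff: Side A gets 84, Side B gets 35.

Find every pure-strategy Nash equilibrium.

Check each profile: it is a Nash equilibrium iff no player can strictly gain by switching unilaterally.
(Concede, Hold): Side A can switch to Hold (36 → 50). Not NE.
(Concede, Push): Side A can switch to Hold (26 → 96). Not NE.
(Concede, Walk): Side A can switch to Hold (55 → 98). Not NE.
(Concede, Bluff): Side A can switch to Hold (48 → 75). Not NE.
(Hold, Hold): Side A can switch to Push (50 → 71). Not NE.
(Hold, Push): Side B can switch to Hold (21 → 40). Not NE.
(Hold, Walk): Side A gets 98, best alternative 82; Side B gets 81, best alternative 45. No profitable deviation — NE.
(Push, Hold): Side A gets 71, best alternative 50; Side B gets 69, best alternative 62. No profitable deviation — NE.
(The remaining 12 profiles each have a profitable deviation by the same check.)

Pure-strategy Nash equilibria: (Hold, Walk) and (Push, Hold)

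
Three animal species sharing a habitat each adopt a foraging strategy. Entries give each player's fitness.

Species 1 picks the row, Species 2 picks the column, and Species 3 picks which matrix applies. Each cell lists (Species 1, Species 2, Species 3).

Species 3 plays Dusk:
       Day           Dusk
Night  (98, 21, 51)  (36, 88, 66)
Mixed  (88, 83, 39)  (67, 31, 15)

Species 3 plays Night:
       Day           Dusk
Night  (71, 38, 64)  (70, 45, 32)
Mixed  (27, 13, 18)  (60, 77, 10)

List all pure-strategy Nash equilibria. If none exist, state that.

Species 1 against (Day, Dusk): payoffs 98, 88 → best response Night.
Species 1 against (Day, Night): payoffs 71, 27 → best response Night.
Species 1 against (Dusk, Dusk): payoffs 36, 67 → best response Mixed.
Species 1 against (Dusk, Night): payoffs 70, 60 → best response Night.
Species 2 against (Night, Dusk): payoffs 21, 88 → best response Dusk.
Species 2 against (Night, Night): payoffs 38, 45 → best response Dusk.
Species 2 against (Mixed, Dusk): payoffs 83, 31 → best response Day.
Species 2 against (Mixed, Night): payoffs 13, 77 → best response Dusk.
Species 3 against (Night, Day): payoffs 51, 64 → best response Night.
Species 3 against (Night, Dusk): payoffs 66, 32 → best response Dusk.
Species 3 against (Mixed, Day): payoffs 39, 18 → best response Dusk.
Species 3 against (Mixed, Dusk): payoffs 15, 10 → best response Dusk.
No profile is a mutual best response for all players.

There is no pure-strategy Nash equilibrium.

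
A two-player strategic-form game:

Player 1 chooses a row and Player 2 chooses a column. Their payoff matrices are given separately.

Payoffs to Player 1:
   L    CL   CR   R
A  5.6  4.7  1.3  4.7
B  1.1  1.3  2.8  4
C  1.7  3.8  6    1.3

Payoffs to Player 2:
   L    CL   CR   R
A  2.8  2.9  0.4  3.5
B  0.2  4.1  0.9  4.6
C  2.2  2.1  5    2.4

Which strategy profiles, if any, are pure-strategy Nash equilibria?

Player 1 against L: payoffs 5.6, 1.1, 1.7 → best response A.
Player 1 against CL: payoffs 4.7, 1.3, 3.8 → best response A.
Player 1 against CR: payoffs 1.3, 2.8, 6 → best response C.
Player 1 against R: payoffs 4.7, 4, 1.3 → best response A.
Player 2 against A: payoffs 2.8, 2.9, 0.4, 3.5 → best response R.
Player 2 against B: payoffs 0.2, 4.1, 0.9, 4.6 → best response R.
Player 2 against C: payoffs 2.2, 2.1, 5, 2.4 → best response CR.
Mutual best responses: (A, R); (C, CR).

Pure-strategy Nash equilibria: (A, R); (C, CR)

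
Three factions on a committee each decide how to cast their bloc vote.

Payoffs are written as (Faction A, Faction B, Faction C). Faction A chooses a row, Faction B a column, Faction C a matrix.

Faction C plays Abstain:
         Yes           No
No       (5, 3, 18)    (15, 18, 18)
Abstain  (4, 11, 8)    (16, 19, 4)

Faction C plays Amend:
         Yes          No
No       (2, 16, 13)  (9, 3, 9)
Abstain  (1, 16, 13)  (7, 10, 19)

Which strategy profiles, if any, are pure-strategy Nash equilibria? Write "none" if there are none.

none

Mark each player's best response to every combination of opponents' strategies; a profile where every player is best-responding is a pure Nash equilibrium.
Faction A against (Yes, Abstain): payoffs 5, 4 → best response No.
Faction A against (Yes, Amend): payoffs 2, 1 → best response No.
Faction A against (No, Abstain): payoffs 15, 16 → best response Abstain.
Faction A against (No, Amend): payoffs 9, 7 → best response No.
Faction B against (No, Abstain): payoffs 3, 18 → best response No.
Faction B against (No, Amend): payoffs 16, 3 → best response Yes.
Faction B against (Abstain, Abstain): payoffs 11, 19 → best response No.
Faction B against (Abstain, Amend): payoffs 16, 10 → best response Yes.
Faction C against (No, Yes): payoffs 18, 13 → best response Abstain.
Faction C against (No, No): payoffs 18, 9 → best response Abstain.
Faction C against (Abstain, Yes): payoffs 8, 13 → best response Amend.
Faction C against (Abstain, No): payoffs 4, 19 → best response Amend.
No profile is a mutual best response for all players.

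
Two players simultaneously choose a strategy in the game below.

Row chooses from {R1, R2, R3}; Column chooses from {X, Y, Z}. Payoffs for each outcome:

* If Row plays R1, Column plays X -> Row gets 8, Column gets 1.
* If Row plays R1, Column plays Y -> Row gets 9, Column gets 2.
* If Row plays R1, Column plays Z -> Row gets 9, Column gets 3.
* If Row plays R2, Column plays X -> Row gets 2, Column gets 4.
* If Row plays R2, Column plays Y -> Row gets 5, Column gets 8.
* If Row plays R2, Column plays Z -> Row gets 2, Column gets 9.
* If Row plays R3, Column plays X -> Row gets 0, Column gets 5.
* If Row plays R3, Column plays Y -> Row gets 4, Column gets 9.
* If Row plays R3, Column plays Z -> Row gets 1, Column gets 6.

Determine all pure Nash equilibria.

The unique pure-strategy Nash equilibrium is (R1, Z).

Row against X: payoffs 8, 2, 0 → best response R1.
Row against Y: payoffs 9, 5, 4 → best response R1.
Row against Z: payoffs 9, 2, 1 → best response R1.
Column against R1: payoffs 1, 2, 3 → best response Z.
Column against R2: payoffs 4, 8, 9 → best response Z.
Column against R3: payoffs 5, 9, 6 → best response Y.
Mutual best responses: (R1, Z).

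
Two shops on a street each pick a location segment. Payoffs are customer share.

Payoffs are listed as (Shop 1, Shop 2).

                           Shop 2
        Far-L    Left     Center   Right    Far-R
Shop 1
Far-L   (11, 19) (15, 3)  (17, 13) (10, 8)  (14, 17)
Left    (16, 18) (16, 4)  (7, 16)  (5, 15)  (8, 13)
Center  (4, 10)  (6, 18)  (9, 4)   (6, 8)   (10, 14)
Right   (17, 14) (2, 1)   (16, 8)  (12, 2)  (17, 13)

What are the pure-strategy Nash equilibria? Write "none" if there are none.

Pure NE: (Right, Far-L)

Shop 1 against Far-L: payoffs 11, 16, 4, 17 → best response Right.
Shop 1 against Left: payoffs 15, 16, 6, 2 → best response Left.
Shop 1 against Center: payoffs 17, 7, 9, 16 → best response Far-L.
Shop 1 against Right: payoffs 10, 5, 6, 12 → best response Right.
Shop 1 against Far-R: payoffs 14, 8, 10, 17 → best response Right.
Shop 2 against Far-L: payoffs 19, 3, 13, 8, 17 → best response Far-L.
Shop 2 against Left: payoffs 18, 4, 16, 15, 13 → best response Far-L.
Shop 2 against Center: payoffs 10, 18, 4, 8, 14 → best response Left.
Shop 2 against Right: payoffs 14, 1, 8, 2, 13 → best response Far-L.
Mutual best responses: (Right, Far-L).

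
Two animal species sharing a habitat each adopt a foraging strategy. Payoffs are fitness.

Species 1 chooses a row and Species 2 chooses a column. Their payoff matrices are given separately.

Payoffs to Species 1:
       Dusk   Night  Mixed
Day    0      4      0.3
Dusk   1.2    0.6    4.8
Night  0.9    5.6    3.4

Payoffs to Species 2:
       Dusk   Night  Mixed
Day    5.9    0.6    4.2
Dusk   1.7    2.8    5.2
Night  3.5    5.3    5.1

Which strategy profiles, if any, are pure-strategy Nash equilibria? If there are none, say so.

(Day, Dusk): Species 1 can switch to Dusk (0 → 1.2). Not NE.
(Day, Night): Species 1 can switch to Night (4 → 5.6). Not NE.
(Day, Mixed): Species 1 can switch to Dusk (0.3 → 4.8). Not NE.
(Dusk, Dusk): Species 2 can switch to Night (1.7 → 2.8). Not NE.
(Dusk, Night): Species 1 can switch to Day (0.6 → 4). Not NE.
(Dusk, Mixed): Species 1 gets 4.8, best alternative 3.4; Species 2 gets 5.2, best alternative 2.8. No profitable deviation — NE.
(Night, Dusk): Species 1 can switch to Dusk (0.9 → 1.2). Not NE.
(Night, Night): Species 1 gets 5.6, best alternative 4; Species 2 gets 5.3, best alternative 5.1. No profitable deviation — NE.
(Night, Mixed): Species 1 can switch to Dusk (3.4 → 4.8). Not NE.

Pure-strategy Nash equilibria: (Dusk, Mixed), (Night, Night)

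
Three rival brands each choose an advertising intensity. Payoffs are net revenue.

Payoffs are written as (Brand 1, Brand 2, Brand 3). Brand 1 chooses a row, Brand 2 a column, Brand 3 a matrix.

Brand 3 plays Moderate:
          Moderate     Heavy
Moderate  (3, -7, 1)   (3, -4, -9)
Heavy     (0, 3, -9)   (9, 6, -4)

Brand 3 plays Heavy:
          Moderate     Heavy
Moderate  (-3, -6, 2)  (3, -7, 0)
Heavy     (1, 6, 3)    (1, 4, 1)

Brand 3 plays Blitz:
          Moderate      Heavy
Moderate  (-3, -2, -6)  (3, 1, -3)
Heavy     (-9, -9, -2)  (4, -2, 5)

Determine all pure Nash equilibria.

The pure Nash equilibria are (Heavy, Moderate, Heavy), (Heavy, Heavy, Blitz).

Brand 1 against (Moderate, Moderate): payoffs 3, 0 → best response Moderate.
Brand 1 against (Moderate, Heavy): payoffs -3, 1 → best response Heavy.
Brand 1 against (Moderate, Blitz): payoffs -3, -9 → best response Moderate.
Brand 1 against (Heavy, Moderate): payoffs 3, 9 → best response Heavy.
Brand 1 against (Heavy, Heavy): payoffs 3, 1 → best response Moderate.
Brand 1 against (Heavy, Blitz): payoffs 3, 4 → best response Heavy.
Brand 2 against (Moderate, Moderate): payoffs -7, -4 → best response Heavy.
Brand 2 against (Moderate, Heavy): payoffs -6, -7 → best response Moderate.
Brand 2 against (Moderate, Blitz): payoffs -2, 1 → best response Heavy.
Brand 2 against (Heavy, Moderate): payoffs 3, 6 → best response Heavy.
Brand 2 against (Heavy, Heavy): payoffs 6, 4 → best response Moderate.
Brand 2 against (Heavy, Blitz): payoffs -9, -2 → best response Heavy.
Brand 3 against (Moderate, Moderate): payoffs 1, 2, -6 → best response Heavy.
Brand 3 against (Moderate, Heavy): payoffs -9, 0, -3 → best response Heavy.
Brand 3 against (Heavy, Moderate): payoffs -9, 3, -2 → best response Heavy.
Brand 3 against (Heavy, Heavy): payoffs -4, 1, 5 → best response Blitz.
Mutual best responses: (Heavy, Moderate, Heavy); (Heavy, Heavy, Blitz).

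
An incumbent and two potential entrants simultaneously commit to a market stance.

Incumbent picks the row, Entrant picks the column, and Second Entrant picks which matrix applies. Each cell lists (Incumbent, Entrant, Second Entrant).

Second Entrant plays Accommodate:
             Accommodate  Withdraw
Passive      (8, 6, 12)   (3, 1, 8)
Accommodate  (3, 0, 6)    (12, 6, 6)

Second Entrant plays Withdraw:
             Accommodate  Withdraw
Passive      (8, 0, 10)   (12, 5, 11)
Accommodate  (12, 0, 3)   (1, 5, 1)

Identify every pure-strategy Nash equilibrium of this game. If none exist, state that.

Incumbent against (Accommodate, Accommodate): payoffs 8, 3 → best response Passive.
Incumbent against (Accommodate, Withdraw): payoffs 8, 12 → best response Accommodate.
Incumbent against (Withdraw, Accommodate): payoffs 3, 12 → best response Accommodate.
Incumbent against (Withdraw, Withdraw): payoffs 12, 1 → best response Passive.
Entrant against (Passive, Accommodate): payoffs 6, 1 → best response Accommodate.
Entrant against (Passive, Withdraw): payoffs 0, 5 → best response Withdraw.
Entrant against (Accommodate, Accommodate): payoffs 0, 6 → best response Withdraw.
Entrant against (Accommodate, Withdraw): payoffs 0, 5 → best response Withdraw.
Second Entrant against (Passive, Accommodate): payoffs 12, 10 → best response Accommodate.
Second Entrant against (Passive, Withdraw): payoffs 8, 11 → best response Withdraw.
Second Entrant against (Accommodate, Accommodate): payoffs 6, 3 → best response Accommodate.
Second Entrant against (Accommodate, Withdraw): payoffs 6, 1 → best response Accommodate.
Mutual best responses: (Passive, Accommodate, Accommodate); (Passive, Withdraw, Withdraw); (Accommodate, Withdraw, Accommodate).

The pure Nash equilibria are (Passive, Accommodate, Accommodate) and (Passive, Withdraw, Withdraw) and (Accommodate, Withdraw, Accommodate).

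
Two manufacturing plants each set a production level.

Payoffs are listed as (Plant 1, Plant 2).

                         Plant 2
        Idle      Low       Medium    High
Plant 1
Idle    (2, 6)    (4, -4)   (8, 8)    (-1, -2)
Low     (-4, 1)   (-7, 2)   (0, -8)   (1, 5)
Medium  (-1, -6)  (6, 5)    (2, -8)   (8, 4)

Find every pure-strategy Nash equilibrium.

(Idle, Idle): Plant 2 can switch to Medium (6 → 8). Not NE.
(Idle, Low): Plant 1 can switch to Medium (4 → 6). Not NE.
(Idle, Medium): Plant 1 gets 8, best alternative 2; Plant 2 gets 8, best alternative 6. No profitable deviation — NE.
(Idle, High): Plant 1 can switch to Low (-1 → 1). Not NE.
(Low, Idle): Plant 1 can switch to Idle (-4 → 2). Not NE.
(Low, Low): Plant 1 can switch to Idle (-7 → 4). Not NE.
(Low, Medium): Plant 1 can switch to Idle (0 → 8). Not NE.
(Low, High): Plant 1 can switch to Medium (1 → 8). Not NE.
(Medium, Idle): Plant 1 can switch to Idle (-1 → 2). Not NE.
(Medium, Low): Plant 1 gets 6, best alternative 4; Plant 2 gets 5, best alternative 4. No profitable deviation — NE.
(Medium, Medium): Plant 1 can switch to Idle (2 → 8). Not NE.
(Medium, High): Plant 2 can switch to Low (4 → 5). Not NE.

The pure Nash equilibria are (Idle, Medium), (Medium, Low).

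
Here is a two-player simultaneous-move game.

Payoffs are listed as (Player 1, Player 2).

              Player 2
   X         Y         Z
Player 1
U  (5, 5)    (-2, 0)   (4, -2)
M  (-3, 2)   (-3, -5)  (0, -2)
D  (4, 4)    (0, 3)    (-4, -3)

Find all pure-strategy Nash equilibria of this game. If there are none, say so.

The unique pure-strategy Nash equilibrium is (U, X).

For each player, find the best response to each opponent profile; mutual best responses are the pure NE.
Player 1 against X: payoffs 5, -3, 4 → best response U.
Player 1 against Y: payoffs -2, -3, 0 → best response D.
Player 1 against Z: payoffs 4, 0, -4 → best response U.
Player 2 against U: payoffs 5, 0, -2 → best response X.
Player 2 against M: payoffs 2, -5, -2 → best response X.
Player 2 against D: payoffs 4, 3, -3 → best response X.
Mutual best responses: (U, X).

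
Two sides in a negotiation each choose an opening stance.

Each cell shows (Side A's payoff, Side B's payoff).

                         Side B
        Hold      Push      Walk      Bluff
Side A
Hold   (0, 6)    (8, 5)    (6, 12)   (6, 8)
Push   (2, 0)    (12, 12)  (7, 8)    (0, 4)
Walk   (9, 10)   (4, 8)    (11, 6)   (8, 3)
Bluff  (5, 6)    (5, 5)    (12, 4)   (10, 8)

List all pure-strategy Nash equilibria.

Pure-strategy Nash equilibria: (Push, Push); (Walk, Hold); (Bluff, Bluff)

(Hold, Hold): Side A can switch to Push (0 → 2). Not NE.
(Hold, Push): Side A can switch to Push (8 → 12). Not NE.
(Hold, Walk): Side A can switch to Push (6 → 7). Not NE.
(Hold, Bluff): Side A can switch to Walk (6 → 8). Not NE.
(Push, Hold): Side A can switch to Walk (2 → 9). Not NE.
(Push, Push): Side A gets 12, best alternative 8; Side B gets 12, best alternative 8. No profitable deviation — NE.
(Push, Walk): Side A can switch to Walk (7 → 11). Not NE.
(Push, Bluff): Side A can switch to Hold (0 → 6). Not NE.
(Walk, Hold): Side A gets 9, best alternative 5; Side B gets 10, best alternative 8. No profitable deviation — NE.
(Walk, Push): Side A can switch to Hold (4 → 8). Not NE.
(Walk, Walk): Side A can switch to Bluff (11 → 12). Not NE.
(Walk, Bluff): Side A can switch to Bluff (8 → 10). Not NE.
(Bluff, Bluff): Side A gets 10, best alternative 8; Side B gets 8, best alternative 6. No profitable deviation — NE.
(The remaining 3 profiles each have a profitable deviation by the same check.)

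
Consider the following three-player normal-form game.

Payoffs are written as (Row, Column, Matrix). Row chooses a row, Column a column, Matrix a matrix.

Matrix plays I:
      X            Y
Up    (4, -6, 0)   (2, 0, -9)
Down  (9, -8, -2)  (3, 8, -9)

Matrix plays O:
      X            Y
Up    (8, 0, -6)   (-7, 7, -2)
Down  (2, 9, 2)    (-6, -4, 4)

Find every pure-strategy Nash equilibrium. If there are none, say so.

(Up, X, I): Row can switch to Down (4 → 9). Not NE.
(Up, X, O): Column can switch to Y (0 → 7). Not NE.
(Up, Y, I): Row can switch to Down (2 → 3). Not NE.
(Up, Y, O): Row can switch to Down (-7 → -6). Not NE.
(Down, X, I): Column can switch to Y (-8 → 8). Not NE.
(Down, X, O): Row can switch to Up (2 → 8). Not NE.
(Down, Y, I): Matrix can switch to O (-9 → 4). Not NE.
(Down, Y, O): Column can switch to X (-4 → 9). Not NE.

This game has no pure Nash equilibrium.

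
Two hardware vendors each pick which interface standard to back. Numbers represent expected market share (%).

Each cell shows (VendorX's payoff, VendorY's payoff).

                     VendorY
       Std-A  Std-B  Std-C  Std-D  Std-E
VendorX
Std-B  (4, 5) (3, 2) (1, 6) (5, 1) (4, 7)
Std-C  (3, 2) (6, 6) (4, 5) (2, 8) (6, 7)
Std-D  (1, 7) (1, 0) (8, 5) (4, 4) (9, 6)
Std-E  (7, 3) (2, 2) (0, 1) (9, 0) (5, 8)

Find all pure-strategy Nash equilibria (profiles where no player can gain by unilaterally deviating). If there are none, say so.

VendorX against Std-A: payoffs 4, 3, 1, 7 → best response Std-E.
VendorX against Std-B: payoffs 3, 6, 1, 2 → best response Std-C.
VendorX against Std-C: payoffs 1, 4, 8, 0 → best response Std-D.
VendorX against Std-D: payoffs 5, 2, 4, 9 → best response Std-E.
VendorX against Std-E: payoffs 4, 6, 9, 5 → best response Std-D.
VendorY against Std-B: payoffs 5, 2, 6, 1, 7 → best response Std-E.
VendorY against Std-C: payoffs 2, 6, 5, 8, 7 → best response Std-D.
VendorY against Std-D: payoffs 7, 0, 5, 4, 6 → best response Std-A.
VendorY against Std-E: payoffs 3, 2, 1, 0, 8 → best response Std-E.
No profile is a mutual best response for all players.

No pure-strategy Nash equilibrium.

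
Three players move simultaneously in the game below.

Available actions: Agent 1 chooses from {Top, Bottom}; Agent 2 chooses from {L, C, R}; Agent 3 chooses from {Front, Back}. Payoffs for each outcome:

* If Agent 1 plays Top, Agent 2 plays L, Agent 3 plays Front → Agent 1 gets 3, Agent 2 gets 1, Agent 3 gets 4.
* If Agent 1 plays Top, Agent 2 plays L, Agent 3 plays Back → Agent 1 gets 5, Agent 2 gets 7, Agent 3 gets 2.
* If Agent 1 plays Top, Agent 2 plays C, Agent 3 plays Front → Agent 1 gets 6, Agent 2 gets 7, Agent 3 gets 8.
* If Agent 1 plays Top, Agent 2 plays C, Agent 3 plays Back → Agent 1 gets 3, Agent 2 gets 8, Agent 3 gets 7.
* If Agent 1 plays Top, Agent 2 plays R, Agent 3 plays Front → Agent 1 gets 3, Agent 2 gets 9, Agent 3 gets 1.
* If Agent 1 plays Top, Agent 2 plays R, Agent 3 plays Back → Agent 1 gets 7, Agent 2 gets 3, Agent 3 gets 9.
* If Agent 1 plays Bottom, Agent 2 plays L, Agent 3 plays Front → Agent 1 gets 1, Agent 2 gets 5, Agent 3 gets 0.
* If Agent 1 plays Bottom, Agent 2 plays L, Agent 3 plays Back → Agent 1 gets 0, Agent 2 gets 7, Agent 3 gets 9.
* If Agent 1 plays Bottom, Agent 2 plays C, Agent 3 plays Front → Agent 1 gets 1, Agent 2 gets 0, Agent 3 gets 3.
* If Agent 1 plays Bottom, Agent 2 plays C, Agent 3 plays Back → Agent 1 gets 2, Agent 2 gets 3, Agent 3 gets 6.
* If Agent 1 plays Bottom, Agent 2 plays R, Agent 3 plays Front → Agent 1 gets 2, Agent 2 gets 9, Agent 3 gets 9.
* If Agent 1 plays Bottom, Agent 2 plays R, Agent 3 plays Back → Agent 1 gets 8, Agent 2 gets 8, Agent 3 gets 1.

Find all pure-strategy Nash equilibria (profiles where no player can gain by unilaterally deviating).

No pure-strategy Nash equilibrium.

Agent 1 against (L, Front): payoffs 3, 1 → best response Top.
Agent 1 against (L, Back): payoffs 5, 0 → best response Top.
Agent 1 against (C, Front): payoffs 6, 1 → best response Top.
Agent 1 against (C, Back): payoffs 3, 2 → best response Top.
Agent 1 against (R, Front): payoffs 3, 2 → best response Top.
Agent 1 against (R, Back): payoffs 7, 8 → best response Bottom.
Agent 2 against (Top, Front): payoffs 1, 7, 9 → best response R.
Agent 2 against (Top, Back): payoffs 7, 8, 3 → best response C.
Agent 2 against (Bottom, Front): payoffs 5, 0, 9 → best response R.
Agent 2 against (Bottom, Back): payoffs 7, 3, 8 → best response R.
Agent 3 against (Top, L): payoffs 4, 2 → best response Front.
Agent 3 against (Top, C): payoffs 8, 7 → best response Front.
Agent 3 against (Top, R): payoffs 1, 9 → best response Back.
Agent 3 against (Bottom, L): payoffs 0, 9 → best response Back.
Agent 3 against (Bottom, C): payoffs 3, 6 → best response Back.
Agent 3 against (Bottom, R): payoffs 9, 1 → best response Front.
No profile is a mutual best response for all players.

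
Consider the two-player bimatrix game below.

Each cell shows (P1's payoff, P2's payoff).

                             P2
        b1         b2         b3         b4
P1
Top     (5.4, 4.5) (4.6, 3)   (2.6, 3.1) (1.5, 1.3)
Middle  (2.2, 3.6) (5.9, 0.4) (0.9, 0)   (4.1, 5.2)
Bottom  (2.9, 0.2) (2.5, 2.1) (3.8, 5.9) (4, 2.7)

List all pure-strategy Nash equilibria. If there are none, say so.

Check each profile: it is a Nash equilibrium iff no player can strictly gain by switching unilaterally.
(Top, b1): P1 gets 5.4, best alternative 2.9; P2 gets 4.5, best alternative 3.1. No profitable deviation — NE.
(Top, b2): P1 can switch to Middle (4.6 → 5.9). Not NE.
(Top, b3): P1 can switch to Bottom (2.6 → 3.8). Not NE.
(Top, b4): P1 can switch to Middle (1.5 → 4.1). Not NE.
(Middle, b1): P1 can switch to Top (2.2 → 5.4). Not NE.
(Middle, b2): P2 can switch to b1 (0.4 → 3.6). Not NE.
(Middle, b3): P1 can switch to Top (0.9 → 2.6). Not NE.
(Middle, b4): P1 gets 4.1, best alternative 4; P2 gets 5.2, best alternative 3.6. No profitable deviation — NE.
(Bottom, b1): P1 can switch to Top (2.9 → 5.4). Not NE.
(Bottom, b2): P1 can switch to Top (2.5 → 4.6). Not NE.
(Bottom, b3): P1 gets 3.8, best alternative 2.6; P2 gets 5.9, best alternative 2.7. No profitable deviation — NE.
(Bottom, b4): P1 can switch to Middle (4 → 4.1). Not NE.

(Top, b1); (Middle, b4); (Bottom, b3)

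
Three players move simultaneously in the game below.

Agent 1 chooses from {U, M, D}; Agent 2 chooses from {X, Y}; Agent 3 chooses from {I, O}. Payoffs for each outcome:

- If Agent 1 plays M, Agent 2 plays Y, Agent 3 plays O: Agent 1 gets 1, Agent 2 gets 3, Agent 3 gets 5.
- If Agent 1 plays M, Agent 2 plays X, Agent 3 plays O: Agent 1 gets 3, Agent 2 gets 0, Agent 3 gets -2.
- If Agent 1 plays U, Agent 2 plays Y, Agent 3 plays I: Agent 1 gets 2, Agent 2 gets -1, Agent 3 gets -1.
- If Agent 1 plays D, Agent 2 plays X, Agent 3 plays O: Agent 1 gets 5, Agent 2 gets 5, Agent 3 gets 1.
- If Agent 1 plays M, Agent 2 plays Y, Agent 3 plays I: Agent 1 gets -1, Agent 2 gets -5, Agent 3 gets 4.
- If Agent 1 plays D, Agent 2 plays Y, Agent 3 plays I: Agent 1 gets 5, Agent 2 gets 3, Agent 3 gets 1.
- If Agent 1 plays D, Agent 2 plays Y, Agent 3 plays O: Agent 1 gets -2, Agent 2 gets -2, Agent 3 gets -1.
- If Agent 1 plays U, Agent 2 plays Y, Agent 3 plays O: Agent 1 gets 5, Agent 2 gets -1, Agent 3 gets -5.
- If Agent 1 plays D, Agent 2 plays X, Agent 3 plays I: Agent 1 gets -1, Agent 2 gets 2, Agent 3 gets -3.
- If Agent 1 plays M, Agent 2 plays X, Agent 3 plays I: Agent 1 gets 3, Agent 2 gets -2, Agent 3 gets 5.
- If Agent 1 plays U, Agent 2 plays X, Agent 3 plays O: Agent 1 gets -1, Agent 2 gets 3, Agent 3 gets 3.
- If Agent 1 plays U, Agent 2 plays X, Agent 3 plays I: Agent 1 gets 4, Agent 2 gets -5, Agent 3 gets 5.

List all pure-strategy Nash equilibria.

Pure-strategy Nash equilibria: (D, X, O), (D, Y, I)

For each strategy profile, look for a profitable unilateral deviation.
(U, X, I): Agent 2 can switch to Y (-5 → -1). Not NE.
(U, X, O): Agent 1 can switch to M (-1 → 3). Not NE.
(U, Y, I): Agent 1 can switch to D (2 → 5). Not NE.
(U, Y, O): Agent 2 can switch to X (-1 → 3). Not NE.
(M, X, I): Agent 1 can switch to U (3 → 4). Not NE.
(M, X, O): Agent 1 can switch to D (3 → 5). Not NE.
(D, X, O): Agent 1 gets 5, best alternative 3; Agent 2 gets 5, best alternative -2; Agent 3 gets 1, best alternative -3. No profitable deviation — NE.
(D, Y, I): Agent 1 gets 5, best alternative 2; Agent 2 gets 3, best alternative 2; Agent 3 gets 1, best alternative -1. No profitable deviation — NE.
(The remaining 4 profiles each have a profitable deviation by the same check.)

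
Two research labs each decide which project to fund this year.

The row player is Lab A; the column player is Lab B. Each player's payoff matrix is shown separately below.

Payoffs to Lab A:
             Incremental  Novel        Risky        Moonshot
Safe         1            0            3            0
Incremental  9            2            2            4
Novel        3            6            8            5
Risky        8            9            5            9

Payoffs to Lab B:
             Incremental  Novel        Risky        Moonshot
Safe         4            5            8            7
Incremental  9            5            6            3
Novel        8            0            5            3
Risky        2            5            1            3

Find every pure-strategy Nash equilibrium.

Mark each player's best response to every combination of opponents' strategies; a profile where every player is best-responding is a pure Nash equilibrium.
Lab A against Incremental: payoffs 1, 9, 3, 8 → best response Incremental.
Lab A against Novel: payoffs 0, 2, 6, 9 → best response Risky.
Lab A against Risky: payoffs 3, 2, 8, 5 → best response Novel.
Lab A against Moonshot: payoffs 0, 4, 5, 9 → best response Risky.
Lab B against Safe: payoffs 4, 5, 8, 7 → best response Risky.
Lab B against Incremental: payoffs 9, 5, 6, 3 → best response Incremental.
Lab B against Novel: payoffs 8, 0, 5, 3 → best response Incremental.
Lab B against Risky: payoffs 2, 5, 1, 3 → best response Novel.
Mutual best responses: (Incremental, Incremental); (Risky, Novel).

The pure Nash equilibria are (Incremental, Incremental); (Risky, Novel).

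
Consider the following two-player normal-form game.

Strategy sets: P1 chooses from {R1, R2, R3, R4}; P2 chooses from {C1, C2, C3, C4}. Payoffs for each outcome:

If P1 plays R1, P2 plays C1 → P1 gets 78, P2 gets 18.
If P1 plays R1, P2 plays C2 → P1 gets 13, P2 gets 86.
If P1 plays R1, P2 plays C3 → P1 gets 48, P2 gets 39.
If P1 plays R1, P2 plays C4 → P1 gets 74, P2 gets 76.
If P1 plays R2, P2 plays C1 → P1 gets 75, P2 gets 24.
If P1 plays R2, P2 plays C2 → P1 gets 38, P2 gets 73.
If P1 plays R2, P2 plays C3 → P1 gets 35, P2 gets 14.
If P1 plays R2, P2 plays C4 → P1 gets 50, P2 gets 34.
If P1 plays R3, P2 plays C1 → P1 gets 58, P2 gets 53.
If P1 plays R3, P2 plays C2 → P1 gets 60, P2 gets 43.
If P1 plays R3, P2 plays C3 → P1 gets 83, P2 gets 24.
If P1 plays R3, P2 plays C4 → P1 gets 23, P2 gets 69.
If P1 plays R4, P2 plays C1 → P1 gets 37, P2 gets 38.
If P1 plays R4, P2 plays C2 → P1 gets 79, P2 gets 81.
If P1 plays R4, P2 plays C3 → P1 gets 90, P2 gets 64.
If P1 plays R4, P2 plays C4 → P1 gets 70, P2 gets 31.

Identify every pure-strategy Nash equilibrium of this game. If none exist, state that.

(R4, C2)

P1 against C1: payoffs 78, 75, 58, 37 → best response R1.
P1 against C2: payoffs 13, 38, 60, 79 → best response R4.
P1 against C3: payoffs 48, 35, 83, 90 → best response R4.
P1 against C4: payoffs 74, 50, 23, 70 → best response R1.
P2 against R1: payoffs 18, 86, 39, 76 → best response C2.
P2 against R2: payoffs 24, 73, 14, 34 → best response C2.
P2 against R3: payoffs 53, 43, 24, 69 → best response C4.
P2 against R4: payoffs 38, 81, 64, 31 → best response C2.
Mutual best responses: (R4, C2).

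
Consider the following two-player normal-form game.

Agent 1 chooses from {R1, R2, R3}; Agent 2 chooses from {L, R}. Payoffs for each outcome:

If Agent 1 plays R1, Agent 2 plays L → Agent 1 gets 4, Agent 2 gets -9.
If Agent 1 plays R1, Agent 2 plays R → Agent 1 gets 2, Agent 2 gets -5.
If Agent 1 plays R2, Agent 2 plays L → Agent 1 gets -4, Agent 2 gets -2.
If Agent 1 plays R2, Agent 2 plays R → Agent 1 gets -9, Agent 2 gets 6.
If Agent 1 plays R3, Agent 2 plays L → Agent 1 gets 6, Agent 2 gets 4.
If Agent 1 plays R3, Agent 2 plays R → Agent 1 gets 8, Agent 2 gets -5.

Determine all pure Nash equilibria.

The unique pure-strategy Nash equilibrium is (R3, L).

For each player, find the best response to each opponent profile; mutual best responses are the pure NE.
Agent 1 against L: payoffs 4, -4, 6 → best response R3.
Agent 1 against R: payoffs 2, -9, 8 → best response R3.
Agent 2 against R1: payoffs -9, -5 → best response R.
Agent 2 against R2: payoffs -2, 6 → best response R.
Agent 2 against R3: payoffs 4, -5 → best response L.
Mutual best responses: (R3, L).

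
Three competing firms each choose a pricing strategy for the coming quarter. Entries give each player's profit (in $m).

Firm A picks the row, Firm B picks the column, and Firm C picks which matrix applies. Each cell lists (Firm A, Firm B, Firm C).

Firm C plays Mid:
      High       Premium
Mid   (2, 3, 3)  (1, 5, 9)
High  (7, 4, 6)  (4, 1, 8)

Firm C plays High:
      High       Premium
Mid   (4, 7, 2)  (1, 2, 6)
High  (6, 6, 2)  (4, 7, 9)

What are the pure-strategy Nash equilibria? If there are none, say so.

(Mid, High, Mid): Firm A can switch to High (2 → 7). Not NE.
(Mid, High, High): Firm A can switch to High (4 → 6). Not NE.
(Mid, Premium, Mid): Firm A can switch to High (1 → 4). Not NE.
(Mid, Premium, High): Firm A can switch to High (1 → 4). Not NE.
(High, High, Mid): Firm A gets 7, best alternative 2; Firm B gets 4, best alternative 1; Firm C gets 6, best alternative 2. No profitable deviation — NE.
(High, High, High): Firm B can switch to Premium (6 → 7). Not NE.
(High, Premium, Mid): Firm B can switch to High (1 → 4). Not NE.
(High, Premium, High): Firm A gets 4, best alternative 1; Firm B gets 7, best alternative 6; Firm C gets 9, best alternative 8. No profitable deviation — NE.

(High, High, Mid); (High, Premium, High)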